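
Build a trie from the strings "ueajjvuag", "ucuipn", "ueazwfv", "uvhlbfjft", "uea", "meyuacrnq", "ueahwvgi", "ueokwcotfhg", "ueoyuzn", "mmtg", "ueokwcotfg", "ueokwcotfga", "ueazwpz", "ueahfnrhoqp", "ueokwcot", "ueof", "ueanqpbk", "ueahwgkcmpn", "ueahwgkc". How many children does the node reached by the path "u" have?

3

Walk "u" from the root, arriving at one node.
Distinct next characters after "u": c, e, v.
That node has 3 child edges.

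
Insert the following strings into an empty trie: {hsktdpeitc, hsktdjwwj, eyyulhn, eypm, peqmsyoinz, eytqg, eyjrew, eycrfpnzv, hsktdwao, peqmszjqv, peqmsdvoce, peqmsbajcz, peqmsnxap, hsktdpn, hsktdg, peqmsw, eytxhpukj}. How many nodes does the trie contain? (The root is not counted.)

77

Count nodes per top-level branch (shared prefixes stored once):
  'e'-branch (eycrfpnzv, eyjrew, eypm, eytqg, eytxhpukj, eyyulhn): 29 nodes
  'h'-branch (hsktdg, hsktdjwwj, hsktdpeitc, hsktdpn, hsktdwao): 19 nodes
  'p'-branch (peqmsbajcz, peqmsdvoce, peqmsnxap, peqmsw, peqmsyoinz, peqmszjqv): 29 nodes
Sum: 77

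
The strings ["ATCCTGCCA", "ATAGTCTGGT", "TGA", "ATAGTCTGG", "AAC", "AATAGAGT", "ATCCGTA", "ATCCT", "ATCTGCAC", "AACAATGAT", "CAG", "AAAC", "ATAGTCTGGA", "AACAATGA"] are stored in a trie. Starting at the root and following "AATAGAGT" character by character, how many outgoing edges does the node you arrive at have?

0

Walk "AATAGAGT" from the root, arriving at one node.
No stored string extends past "AATAGAGT".
That node has 0 child edges.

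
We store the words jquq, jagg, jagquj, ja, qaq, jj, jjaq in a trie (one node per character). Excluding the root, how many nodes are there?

16

Count nodes per top-level branch (shared prefixes stored once):
  'j'-branch (ja, jagg, jagquj, jj, jjaq, jquq): 13 nodes
  'q'-branch (qaq): 3 nodes
Sum: 16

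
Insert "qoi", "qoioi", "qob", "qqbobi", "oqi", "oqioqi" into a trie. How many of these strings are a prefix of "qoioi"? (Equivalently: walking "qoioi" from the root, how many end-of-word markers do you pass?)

Check each prefix of "qoioi" against the stored set — each match is an end-marker on the path.
Prefixes of the query that are stored words: "qoi", "qoioi"
Count: 2

2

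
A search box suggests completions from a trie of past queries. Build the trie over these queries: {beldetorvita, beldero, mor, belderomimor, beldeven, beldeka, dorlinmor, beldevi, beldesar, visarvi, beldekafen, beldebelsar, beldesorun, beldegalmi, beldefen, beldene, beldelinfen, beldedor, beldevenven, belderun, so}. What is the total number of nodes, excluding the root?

86

For each word, the new-node count is its length minus the longest prefix already in the trie:
  "beldetorvita" → 12 new (b, e, l, d, e, t, o, r, v, i, t, a)
  "beldero" → prefix "belde" already present; 2 new (r, o)
  "mor" → 3 new (m, o, r)
  "belderomimor" → prefix "beldero" already present; 5 new (m, i, m, o, r)
  "beldeven" → prefix "belde" already present; 3 new (v, e, n)
  "beldeka" → prefix "belde" already present; 2 new (k, a)
  "dorlinmor" → 9 new (d, o, r, l, i, n, m, o, r)
  "beldevi" → prefix "beldev" already present; 1 new (i)
  "beldesar" → prefix "belde" already present; 3 new (s, a, r)
  "visarvi" → 7 new (v, i, s, a, r, v, i)
  "beldekafen" → prefix "beldeka" already present; 3 new (f, e, n)
  "beldebelsar" → prefix "belde" already present; 6 new (b, e, l, s, a, r)
  "beldesorun" → prefix "beldes" already present; 4 new (o, r, u, n)
  "beldegalmi" → prefix "belde" already present; 5 new (g, a, l, m, i)
  "beldefen" → prefix "belde" already present; 3 new (f, e, n)
  "beldene" → prefix "belde" already present; 2 new (n, e)
  "beldelinfen" → prefix "belde" already present; 6 new (l, i, n, f, e, n)
  "beldedor" → prefix "belde" already present; 3 new (d, o, r)
  "beldevenven" → prefix "beldeven" already present; 3 new (v, e, n)
  "belderun" → prefix "belder" already present; 2 new (u, n)
  "so" → 2 new (s, o)
Total nodes = 12 + 2 + 3 + 5 + 3 + 2 + 9 + 1 + 3 + 7 + 3 + 6 + 4 + 5 + 3 + 2 + 6 + 3 + 3 + 2 + 2 = 86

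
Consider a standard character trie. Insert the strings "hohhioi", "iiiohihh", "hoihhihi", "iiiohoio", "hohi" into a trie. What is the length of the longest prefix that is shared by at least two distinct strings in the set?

The deepest shared node is where two words last agree before diverging.
e.g. "iiiohihh" and "iiiohoio" share the prefix "iiioh" of length 5; no pair shares a longer one.
Longest shared-prefix length: 5

5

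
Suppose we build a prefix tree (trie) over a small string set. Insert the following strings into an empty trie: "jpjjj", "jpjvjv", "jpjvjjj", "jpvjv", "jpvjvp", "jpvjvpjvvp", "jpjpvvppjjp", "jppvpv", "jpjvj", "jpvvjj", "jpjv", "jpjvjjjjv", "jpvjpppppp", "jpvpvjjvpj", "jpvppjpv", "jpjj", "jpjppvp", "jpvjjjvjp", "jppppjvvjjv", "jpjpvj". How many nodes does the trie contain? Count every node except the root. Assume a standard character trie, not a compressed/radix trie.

Count nodes per top-level branch (shared prefixes stored once):
  'j'-branch (jpjj, jpjjj, jpjppvp, jpjpvj, jpjpvvppjjp, jpjv, jpjvj, jpjvjjj, jpjvjjjjv, jpjvjv, jppppjvvjjv, jppvpv, jpvjjjvjp, jpvjpppppp, jpvjv, jpvjvp, jpvjvpjvvp, jpvppjpv, jpvpvjjvpj, jpvvjj): 69 nodes
Sum: 69

69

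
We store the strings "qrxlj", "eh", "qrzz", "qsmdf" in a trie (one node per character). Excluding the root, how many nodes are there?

13

For each word, the new-node count is its length minus the longest prefix already in the trie:
  "qrxlj" → 5 new (q, r, x, l, j)
  "eh" → 2 new (e, h)
  "qrzz" → prefix "qr" already present; 2 new (z, z)
  "qsmdf" → prefix "q" already present; 4 new (s, m, d, f)
Total nodes = 5 + 2 + 2 + 4 = 13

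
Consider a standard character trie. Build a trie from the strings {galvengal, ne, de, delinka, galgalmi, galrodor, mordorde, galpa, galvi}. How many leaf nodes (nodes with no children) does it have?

8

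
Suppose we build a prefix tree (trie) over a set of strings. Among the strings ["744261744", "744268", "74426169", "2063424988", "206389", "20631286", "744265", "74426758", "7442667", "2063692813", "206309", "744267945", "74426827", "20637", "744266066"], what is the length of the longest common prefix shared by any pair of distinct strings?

Equivalently: take the maximum, over all pairs, of their longest common prefix length.
e.g. "74426169" and "744261744" share the prefix "744261" of length 6; no pair shares a longer one.
Longest shared-prefix length: 6

6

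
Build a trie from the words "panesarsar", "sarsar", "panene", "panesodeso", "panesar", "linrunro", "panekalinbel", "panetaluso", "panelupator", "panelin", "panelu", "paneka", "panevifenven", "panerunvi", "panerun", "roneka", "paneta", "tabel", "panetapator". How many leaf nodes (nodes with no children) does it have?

Leaves are exactly the stored words that no other stored word extends.
Those words: "linrunro", "panekalinbel", "panelin", "panelupator", "panene", "panerunvi", "panesarsar", "panesodeso", "panetaluso", "panetapator", "panevifenven", "roneka", "sarsar", "tabel"
Leaf count: 14

14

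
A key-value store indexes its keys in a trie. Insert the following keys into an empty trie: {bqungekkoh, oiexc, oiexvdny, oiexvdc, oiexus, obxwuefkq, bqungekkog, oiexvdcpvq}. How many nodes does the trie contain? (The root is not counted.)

For each word, the new-node count is its length minus the longest prefix already in the trie:
  "bqungekkoh" → 10 new (b, q, u, n, g, e, k, k, o, h)
  "oiexc" → 5 new (o, i, e, x, c)
  "oiexvdny" → prefix "oiex" already present; 4 new (v, d, n, y)
  "oiexvdc" → prefix "oiexvd" already present; 1 new (c)
  "oiexus" → prefix "oiex" already present; 2 new (u, s)
  "obxwuefkq" → prefix "o" already present; 8 new (b, x, w, u, e, f, k, q)
  "bqungekkog" → prefix "bqungekko" already present; 1 new (g)
  "oiexvdcpvq" → prefix "oiexvdc" already present; 3 new (p, v, q)
Total nodes = 10 + 5 + 4 + 1 + 2 + 8 + 1 + 3 = 34

34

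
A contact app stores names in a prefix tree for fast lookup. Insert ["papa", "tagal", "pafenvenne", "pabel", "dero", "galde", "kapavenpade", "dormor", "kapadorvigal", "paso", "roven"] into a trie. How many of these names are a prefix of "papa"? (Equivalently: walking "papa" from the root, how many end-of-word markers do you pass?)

1

Check each prefix of "papa" against the stored set — each match is an end-marker on the path.
Prefixes of the query that are stored words: "papa"
Count: 1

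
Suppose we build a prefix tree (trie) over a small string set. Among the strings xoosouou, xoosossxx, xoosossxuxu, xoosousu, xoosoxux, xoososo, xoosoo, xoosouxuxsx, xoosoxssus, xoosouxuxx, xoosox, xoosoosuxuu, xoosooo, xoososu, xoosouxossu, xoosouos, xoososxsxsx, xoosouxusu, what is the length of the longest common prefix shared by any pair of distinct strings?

Equivalently: take the maximum, over all pairs, of their longest common prefix length.
e.g. "xoosouxuxsx" and "xoosouxuxx" share the prefix "xoosouxux" of length 9; no pair shares a longer one.
Longest shared-prefix length: 9

9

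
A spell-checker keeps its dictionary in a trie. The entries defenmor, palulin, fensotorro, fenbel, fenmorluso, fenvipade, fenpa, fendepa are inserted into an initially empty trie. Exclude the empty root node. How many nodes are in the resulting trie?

47

For each word, the new-node count is its length minus the longest prefix already in the trie:
  "defenmor" → 8 new (d, e, f, e, n, m, o, r)
  "palulin" → 7 new (p, a, l, u, l, i, n)
  "fensotorro" → 10 new (f, e, n, s, o, t, o, r, r, o)
  "fenbel" → prefix "fen" already present; 3 new (b, e, l)
  "fenmorluso" → prefix "fen" already present; 7 new (m, o, r, l, u, s, o)
  "fenvipade" → prefix "fen" already present; 6 new (v, i, p, a, d, e)
  "fenpa" → prefix "fen" already present; 2 new (p, a)
  "fendepa" → prefix "fen" already present; 4 new (d, e, p, a)
Total nodes = 8 + 7 + 10 + 3 + 7 + 6 + 2 + 4 = 47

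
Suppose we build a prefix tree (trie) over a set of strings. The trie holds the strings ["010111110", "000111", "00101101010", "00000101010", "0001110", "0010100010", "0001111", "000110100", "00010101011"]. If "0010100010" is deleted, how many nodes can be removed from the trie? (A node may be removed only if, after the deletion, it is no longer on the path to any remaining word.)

5

A node on "0010100010"'s path can go only if nothing else ends at it or branches off below it.
The suffix "00010" (5 nodes) is used only by "0010100010"; the node for "00101" still has the child "1", so pruning stops there.
Nodes removed: 5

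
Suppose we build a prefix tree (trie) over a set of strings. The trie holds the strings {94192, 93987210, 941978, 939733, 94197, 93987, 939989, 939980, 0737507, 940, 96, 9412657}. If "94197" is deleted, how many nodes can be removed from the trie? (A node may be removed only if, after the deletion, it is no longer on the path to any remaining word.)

Walk "94197" from the leaf back toward the root, removing each node that no remaining word uses.
Every node on "94197" is still needed (e.g. by "941978"), so nothing is freed.
Nodes removed: 0

0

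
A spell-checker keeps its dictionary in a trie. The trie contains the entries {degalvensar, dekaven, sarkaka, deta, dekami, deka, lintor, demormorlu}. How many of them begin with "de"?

6

Traverse to the node for "de", then collect every word in that subtree.
Matches: "degalvensar", "deka", "dekami", "dekaven", "demormorlu", "deta"
Count: 6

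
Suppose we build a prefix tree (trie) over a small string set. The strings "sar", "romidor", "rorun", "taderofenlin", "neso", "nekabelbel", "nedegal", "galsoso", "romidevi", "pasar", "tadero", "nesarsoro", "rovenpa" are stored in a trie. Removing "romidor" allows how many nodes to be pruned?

A node on "romidor"'s path can go only if nothing else ends at it or branches off below it.
The suffix "or" (2 nodes) is used only by "romidor"; the node for "romid" still has the child "e", so pruning stops there.
Nodes removed: 2

2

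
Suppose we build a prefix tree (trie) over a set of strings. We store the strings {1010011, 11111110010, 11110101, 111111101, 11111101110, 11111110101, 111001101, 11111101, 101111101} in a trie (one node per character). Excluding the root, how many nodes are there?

Trace insertions, counting only characters that open a new branch:
  "1010011" → 7 new (1, 0, 1, 0, 0, 1, 1)
  "11111110010" → prefix "1" already present; 10 new (1, 1, 1, 1, 1, 1, 0, 0, 1, 0)
  "11110101" → prefix "1111" already present; 4 new (0, 1, 0, 1)
  "111111101" → prefix "11111110" already present; 1 new (1)
  "11111101110" → prefix "111111" already present; 5 new (0, 1, 1, 1, 0)
  "11111110101" → prefix "111111101" already present; 2 new (0, 1)
  "111001101" → prefix "111" already present; 6 new (0, 0, 1, 1, 0, 1)
  "11111101" → prefix "11111101" already present; 0 new (none)
  "101111101" → prefix "101" already present; 6 new (1, 1, 1, 1, 0, 1)
Total nodes = 7 + 10 + 4 + 1 + 5 + 2 + 6 + 0 + 6 = 41

41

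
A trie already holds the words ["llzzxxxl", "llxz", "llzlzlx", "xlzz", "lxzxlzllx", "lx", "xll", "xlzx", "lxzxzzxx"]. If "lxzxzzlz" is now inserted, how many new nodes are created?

The longest prefix of "lxzxzzlz" already in the trie is "lxzxzz" (length 6).
So 8 − 6 = 2 new nodes.

2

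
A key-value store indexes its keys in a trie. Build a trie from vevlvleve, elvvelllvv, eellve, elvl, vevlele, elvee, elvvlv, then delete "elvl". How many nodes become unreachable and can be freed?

1

After clearing the end-marker at "elvl", prune upward until reaching a node still needed by another word.
The suffix "l" (1 node) is used only by "elvl"; the node for "elv" still has the child "v", so pruning stops there.
Nodes removed: 1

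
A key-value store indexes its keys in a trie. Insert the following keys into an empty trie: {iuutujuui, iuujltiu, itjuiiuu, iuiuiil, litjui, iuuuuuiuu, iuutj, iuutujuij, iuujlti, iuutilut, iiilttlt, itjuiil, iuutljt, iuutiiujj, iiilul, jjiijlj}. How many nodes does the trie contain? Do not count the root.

Trace insertions, counting only characters that open a new branch:
  "iuutujuui" → 9 new (i, u, u, t, u, j, u, u, i)
  "iuujltiu" → prefix "iuu" already present; 5 new (j, l, t, i, u)
  "itjuiiuu" → prefix "i" already present; 7 new (t, j, u, i, i, u, u)
  "iuiuiil" → prefix "iu" already present; 5 new (i, u, i, i, l)
  "litjui" → 6 new (l, i, t, j, u, i)
  "iuuuuuiuu" → prefix "iuu" already present; 6 new (u, u, u, i, u, u)
  "iuutj" → prefix "iuut" already present; 1 new (j)
  "iuutujuij" → prefix "iuutuju" already present; 2 new (i, j)
  "iuujlti" → prefix "iuujlti" already present; 0 new (none)
  "iuutilut" → prefix "iuut" already present; 4 new (i, l, u, t)
  "iiilttlt" → prefix "i" already present; 7 new (i, i, l, t, t, l, t)
  "itjuiil" → prefix "itjuii" already present; 1 new (l)
  "iuutljt" → prefix "iuut" already present; 3 new (l, j, t)
  "iuutiiujj" → prefix "iuuti" already present; 4 new (i, u, j, j)
  "iiilul" → prefix "iiil" already present; 2 new (u, l)
  "jjiijlj" → 7 new (j, j, i, i, j, l, j)
Total nodes = 9 + 5 + 7 + 5 + 6 + 6 + 1 + 2 + 0 + 4 + 7 + 1 + 3 + 4 + 2 + 7 = 69

69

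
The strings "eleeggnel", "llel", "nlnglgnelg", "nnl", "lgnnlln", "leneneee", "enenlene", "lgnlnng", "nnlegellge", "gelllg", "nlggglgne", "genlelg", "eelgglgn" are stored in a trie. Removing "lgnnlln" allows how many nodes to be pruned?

4

A node on "lgnnlln"'s path can go only if nothing else ends at it or branches off below it.
The suffix "nlln" (4 nodes) is used only by "lgnnlln"; the node for "lgn" still has the child "l", so pruning stops there.
Nodes removed: 4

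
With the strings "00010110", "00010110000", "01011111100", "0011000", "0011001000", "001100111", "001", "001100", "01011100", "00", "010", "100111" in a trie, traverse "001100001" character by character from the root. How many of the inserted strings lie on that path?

Check each prefix of "001100001" against the stored set — each match is an end-marker on the path.
Prefixes of the query that are stored words: "00", "001", "001100", "0011000"
Count: 4

4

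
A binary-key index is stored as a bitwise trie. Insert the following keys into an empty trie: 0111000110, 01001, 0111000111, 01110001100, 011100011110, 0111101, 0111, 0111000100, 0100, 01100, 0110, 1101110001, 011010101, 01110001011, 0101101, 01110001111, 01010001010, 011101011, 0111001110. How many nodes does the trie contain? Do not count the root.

60

Insert word by word; a character creates a node only if that edge doesn't already exist:
  "0111000110" → 10 new (0, 1, 1, 1, 0, 0, 0, 1, 1, 0)
  "01001" → prefix "01" already present; 3 new (0, 0, 1)
  "0111000111" → prefix "011100011" already present; 1 new (1)
  "01110001100" → prefix "0111000110" already present; 1 new (0)
  "011100011110" → prefix "0111000111" already present; 2 new (1, 0)
  "0111101" → prefix "0111" already present; 3 new (1, 0, 1)
  "0111" → prefix "0111" already present; 0 new (none)
  "0111000100" → prefix "01110001" already present; 2 new (0, 0)
  "0100" → prefix "0100" already present; 0 new (none)
  "01100" → prefix "011" already present; 2 new (0, 0)
  "0110" → prefix "0110" already present; 0 new (none)
  "1101110001" → 10 new (1, 1, 0, 1, 1, 1, 0, 0, 0, 1)
  "011010101" → prefix "0110" already present; 5 new (1, 0, 1, 0, 1)
  "01110001011" → prefix "011100010" already present; 2 new (1, 1)
  "0101101" → prefix "010" already present; 4 new (1, 1, 0, 1)
  "01110001111" → prefix "01110001111" already present; 0 new (none)
  "01010001010" → prefix "0101" already present; 7 new (0, 0, 0, 1, 0, 1, 0)
  "011101011" → prefix "01110" already present; 4 new (1, 0, 1, 1)
  "0111001110" → prefix "011100" already present; 4 new (1, 1, 1, 0)
Total nodes = 10 + 3 + 1 + 1 + 2 + 3 + 0 + 2 + 0 + 2 + 0 + 10 + 5 + 2 + 4 + 0 + 7 + 4 + 4 = 60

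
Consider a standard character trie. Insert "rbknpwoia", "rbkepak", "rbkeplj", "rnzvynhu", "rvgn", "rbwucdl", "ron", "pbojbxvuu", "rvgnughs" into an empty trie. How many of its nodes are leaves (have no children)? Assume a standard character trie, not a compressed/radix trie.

8

Leaves are exactly the stored words that no other stored word extends.
Those words: "pbojbxvuu", "rbkepak", "rbkeplj", "rbknpwoia", "rbwucdl", "rnzvynhu", "ron", "rvgnughs"
Leaf count: 8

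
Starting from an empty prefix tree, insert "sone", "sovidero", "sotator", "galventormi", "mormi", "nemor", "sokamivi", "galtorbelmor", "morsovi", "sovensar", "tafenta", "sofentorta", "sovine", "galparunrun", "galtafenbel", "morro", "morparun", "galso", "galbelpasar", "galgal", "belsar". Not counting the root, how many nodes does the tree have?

For each word, the new-node count is its length minus the longest prefix already in the trie:
  "sone" → 4 new (s, o, n, e)
  "sovidero" → prefix "so" already present; 6 new (v, i, d, e, r, o)
  "sotator" → prefix "so" already present; 5 new (t, a, t, o, r)
  "galventormi" → 11 new (g, a, l, v, e, n, t, o, r, m, i)
  "mormi" → 5 new (m, o, r, m, i)
  "nemor" → 5 new (n, e, m, o, r)
  "sokamivi" → prefix "so" already present; 6 new (k, a, m, i, v, i)
  "galtorbelmor" → prefix "gal" already present; 9 new (t, o, r, b, e, l, m, o, r)
  "morsovi" → prefix "mor" already present; 4 new (s, o, v, i)
  "sovensar" → prefix "sov" already present; 5 new (e, n, s, a, r)
  "tafenta" → 7 new (t, a, f, e, n, t, a)
  "sofentorta" → prefix "so" already present; 8 new (f, e, n, t, o, r, t, a)
  "sovine" → prefix "sovi" already present; 2 new (n, e)
  "galparunrun" → prefix "gal" already present; 8 new (p, a, r, u, n, r, u, n)
  "galtafenbel" → prefix "galt" already present; 7 new (a, f, e, n, b, e, l)
  "morro" → prefix "mor" already present; 2 new (r, o)
  "morparun" → prefix "mor" already present; 5 new (p, a, r, u, n)
  "galso" → prefix "gal" already present; 2 new (s, o)
  "galbelpasar" → prefix "gal" already present; 8 new (b, e, l, p, a, s, a, r)
  "galgal" → prefix "gal" already present; 3 new (g, a, l)
  "belsar" → 6 new (b, e, l, s, a, r)
Total nodes = 4 + 6 + 5 + 11 + 5 + 5 + 6 + 9 + 4 + 5 + 7 + 8 + 2 + 8 + 7 + 2 + 5 + 2 + 8 + 3 + 6 = 118

118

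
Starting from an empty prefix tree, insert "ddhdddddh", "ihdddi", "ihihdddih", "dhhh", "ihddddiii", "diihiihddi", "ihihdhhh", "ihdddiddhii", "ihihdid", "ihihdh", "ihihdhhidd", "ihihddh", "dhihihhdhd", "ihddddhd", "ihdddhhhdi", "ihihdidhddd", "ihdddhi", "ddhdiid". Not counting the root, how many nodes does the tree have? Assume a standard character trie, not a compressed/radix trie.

75

Count nodes per top-level branch (shared prefixes stored once):
  'd'-branch (ddhdddddh, ddhdiid, dhhh, dhihihhdhd, diihiihddi): 32 nodes
  'i'-branch (ihddddhd, ihddddiii, ihdddhhhdi, ihdddhi, ihdddi, ihdddiddhii, ihihdddih, ihihddh, ihihdh, ihihdhhh, ihihdhhidd, ihihdid, ihihdidhddd): 43 nodes
Sum: 75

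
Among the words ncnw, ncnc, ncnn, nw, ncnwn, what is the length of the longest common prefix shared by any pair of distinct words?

4

Equivalently: take the maximum, over all pairs, of their longest common prefix length.
e.g. "ncnw" and "ncnwn" share the prefix "ncnw" of length 4; no pair shares a longer one.
Longest shared-prefix length: 4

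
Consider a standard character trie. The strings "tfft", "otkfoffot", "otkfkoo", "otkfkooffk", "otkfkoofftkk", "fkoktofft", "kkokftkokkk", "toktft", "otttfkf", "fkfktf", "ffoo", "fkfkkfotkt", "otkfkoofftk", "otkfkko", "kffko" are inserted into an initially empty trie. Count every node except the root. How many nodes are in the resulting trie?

71

Insert word by word; a character creates a node only if that edge doesn't already exist:
  "tfft" → 4 new (t, f, f, t)
  "otkfoffot" → 9 new (o, t, k, f, o, f, f, o, t)
  "otkfkoo" → prefix "otkf" already present; 3 new (k, o, o)
  "otkfkooffk" → prefix "otkfkoo" already present; 3 new (f, f, k)
  "otkfkoofftkk" → prefix "otkfkooff" already present; 3 new (t, k, k)
  "fkoktofft" → 9 new (f, k, o, k, t, o, f, f, t)
  "kkokftkokkk" → 11 new (k, k, o, k, f, t, k, o, k, k, k)
  "toktft" → prefix "t" already present; 5 new (o, k, t, f, t)
  "otttfkf" → prefix "ot" already present; 5 new (t, t, f, k, f)
  "fkfktf" → prefix "fk" already present; 4 new (f, k, t, f)
  "ffoo" → prefix "f" already present; 3 new (f, o, o)
  "fkfkkfotkt" → prefix "fkfk" already present; 6 new (k, f, o, t, k, t)
  "otkfkoofftk" → prefix "otkfkoofftk" already present; 0 new (none)
  "otkfkko" → prefix "otkfk" already present; 2 new (k, o)
  "kffko" → prefix "k" already present; 4 new (f, f, k, o)
Total nodes = 4 + 9 + 3 + 3 + 3 + 9 + 11 + 5 + 5 + 4 + 3 + 6 + 0 + 2 + 4 = 71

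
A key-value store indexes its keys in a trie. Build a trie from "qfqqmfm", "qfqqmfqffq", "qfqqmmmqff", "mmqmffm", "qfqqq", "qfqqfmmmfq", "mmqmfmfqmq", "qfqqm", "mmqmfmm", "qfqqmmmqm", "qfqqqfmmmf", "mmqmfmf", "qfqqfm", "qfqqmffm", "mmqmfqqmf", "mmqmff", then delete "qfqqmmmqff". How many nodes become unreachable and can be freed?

Walk "qfqqmmmqff" from the leaf back toward the root, removing each node that no remaining word uses.
The suffix "ff" (2 nodes) is used only by "qfqqmmmqff"; the node for "qfqqmmmq" still has the child "m", so pruning stops there.
Nodes removed: 2

2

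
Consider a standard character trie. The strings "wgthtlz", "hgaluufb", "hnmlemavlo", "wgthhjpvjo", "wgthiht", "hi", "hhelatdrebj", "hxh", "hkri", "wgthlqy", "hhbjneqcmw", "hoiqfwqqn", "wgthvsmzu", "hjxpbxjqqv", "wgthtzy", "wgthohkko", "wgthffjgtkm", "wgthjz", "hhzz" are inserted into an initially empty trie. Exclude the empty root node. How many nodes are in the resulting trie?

For each word, the new-node count is its length minus the longest prefix already in the trie:
  "wgthtlz" → 7 new (w, g, t, h, t, l, z)
  "hgaluufb" → 8 new (h, g, a, l, u, u, f, b)
  "hnmlemavlo" → prefix "h" already present; 9 new (n, m, l, e, m, a, v, l, o)
  "wgthhjpvjo" → prefix "wgth" already present; 6 new (h, j, p, v, j, o)
  "wgthiht" → prefix "wgth" already present; 3 new (i, h, t)
  "hi" → prefix "h" already present; 1 new (i)
  "hhelatdrebj" → prefix "h" already present; 10 new (h, e, l, a, t, d, r, e, b, j)
  "hxh" → prefix "h" already present; 2 new (x, h)
  "hkri" → prefix "h" already present; 3 new (k, r, i)
  "wgthlqy" → prefix "wgth" already present; 3 new (l, q, y)
  "hhbjneqcmw" → prefix "hh" already present; 8 new (b, j, n, e, q, c, m, w)
  "hoiqfwqqn" → prefix "h" already present; 8 new (o, i, q, f, w, q, q, n)
  "wgthvsmzu" → prefix "wgth" already present; 5 new (v, s, m, z, u)
  "hjxpbxjqqv" → prefix "h" already present; 9 new (j, x, p, b, x, j, q, q, v)
  "wgthtzy" → prefix "wgtht" already present; 2 new (z, y)
  "wgthohkko" → prefix "wgth" already present; 5 new (o, h, k, k, o)
  "wgthffjgtkm" → prefix "wgth" already present; 7 new (f, f, j, g, t, k, m)
  "wgthjz" → prefix "wgth" already present; 2 new (j, z)
  "hhzz" → prefix "hh" already present; 2 new (z, z)
Total nodes = 7 + 8 + 9 + 6 + 3 + 1 + 10 + 2 + 3 + 3 + 8 + 8 + 5 + 9 + 2 + 5 + 7 + 2 + 2 = 100

100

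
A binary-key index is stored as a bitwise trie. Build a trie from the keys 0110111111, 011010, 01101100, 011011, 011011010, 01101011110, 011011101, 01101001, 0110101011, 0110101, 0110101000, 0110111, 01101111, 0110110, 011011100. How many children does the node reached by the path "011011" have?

Walk "011011" from the root, arriving at one node.
Characters that immediately follow "011011" among the stored strings: {0, 1}.
That node has 2 child edges.

2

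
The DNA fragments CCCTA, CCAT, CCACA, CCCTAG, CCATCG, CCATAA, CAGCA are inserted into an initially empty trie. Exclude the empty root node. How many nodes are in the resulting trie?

18

Count nodes per top-level branch (shared prefixes stored once):
  'C'-branch (CAGCA, CCACA, CCAT, CCATAA, CCATCG, CCCTA, CCCTAG): 18 nodes
Sum: 18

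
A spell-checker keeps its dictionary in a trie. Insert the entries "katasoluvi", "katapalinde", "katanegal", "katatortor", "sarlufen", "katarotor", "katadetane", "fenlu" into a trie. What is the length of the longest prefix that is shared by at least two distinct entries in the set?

Look for the deepest trie node that still has at least two words in its subtree.
e.g. "katadetane" and "katanegal" share the prefix "kata" of length 4; no pair shares a longer one.
Longest shared-prefix length: 4

4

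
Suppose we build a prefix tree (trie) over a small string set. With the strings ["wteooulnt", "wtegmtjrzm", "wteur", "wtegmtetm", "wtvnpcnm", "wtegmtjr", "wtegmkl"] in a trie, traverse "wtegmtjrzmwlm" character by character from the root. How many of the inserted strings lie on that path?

Walk "wtegmtjrzmwlm" from the root; an end-of-word marker is hit whenever a stored word is a prefix of "wtegmtjrzmwlm".
Prefixes of the query that are stored words: "wtegmtjr", "wtegmtjrzm"
Count: 2

2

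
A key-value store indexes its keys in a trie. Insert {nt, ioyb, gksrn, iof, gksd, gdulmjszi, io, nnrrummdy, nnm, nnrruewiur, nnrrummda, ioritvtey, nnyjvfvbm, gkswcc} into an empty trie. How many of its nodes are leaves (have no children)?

Leaves are exactly the stored words that no other stored word extends.
Those words: "gdulmjszi", "gksd", "gksrn", "gkswcc", "iof", "ioritvtey", "ioyb", "nnm", "nnrruewiur", "nnrrummda", "nnrrummdy", "nnyjvfvbm", "nt"
Leaf count: 13

13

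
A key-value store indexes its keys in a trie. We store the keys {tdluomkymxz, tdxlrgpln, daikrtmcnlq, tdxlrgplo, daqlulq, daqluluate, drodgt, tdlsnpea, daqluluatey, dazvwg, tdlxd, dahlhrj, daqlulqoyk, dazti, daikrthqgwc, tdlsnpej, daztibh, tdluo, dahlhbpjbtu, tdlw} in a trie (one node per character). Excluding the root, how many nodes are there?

Count nodes per top-level branch (shared prefixes stored once):
  'd'-branch (dahlhbpjbtu, dahlhrj, daikrthqgwc, daikrtmcnlq, daqlulq, daqlulqoyk, daqluluate, daqluluatey, dazti, daztibh, dazvwg, drodgt): 53 nodes
  't'-branch (tdlsnpea, tdlsnpej, tdluo, tdluomkymxz, tdlw, tdlxd, tdxlrgpln, tdxlrgplo): 28 nodes
Sum: 81

81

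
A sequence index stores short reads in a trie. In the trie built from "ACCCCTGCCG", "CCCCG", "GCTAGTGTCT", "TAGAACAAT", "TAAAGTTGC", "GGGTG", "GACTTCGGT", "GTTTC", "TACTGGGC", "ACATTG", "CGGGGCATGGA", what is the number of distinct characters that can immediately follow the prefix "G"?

Follow the path "G" to its node, then look at its outgoing edges.
Distinct next characters after "G": A, C, G, T.
That node has 4 child edges.

4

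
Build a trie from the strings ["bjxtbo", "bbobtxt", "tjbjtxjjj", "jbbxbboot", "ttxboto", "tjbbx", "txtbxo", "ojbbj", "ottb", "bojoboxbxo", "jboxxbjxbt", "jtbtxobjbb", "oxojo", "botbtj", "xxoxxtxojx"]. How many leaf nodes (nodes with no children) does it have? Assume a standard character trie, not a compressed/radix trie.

15

A leaf is a node with no children — equivalently, the end of a word that is not a proper prefix of any other stored word.
Those words: "bbobtxt", "bjxtbo", "bojoboxbxo", "botbtj", "jbbxbboot", "jboxxbjxbt", "jtbtxobjbb", "ojbbj", "ottb", "oxojo", "tjbbx", "tjbjtxjjj", "ttxboto", "txtbxo", "xxoxxtxojx"
Leaf count: 15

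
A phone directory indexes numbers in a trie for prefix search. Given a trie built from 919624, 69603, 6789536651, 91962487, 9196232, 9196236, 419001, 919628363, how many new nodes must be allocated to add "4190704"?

The longest prefix of "4190704" already in the trie is "4190" (length 4).
Each of the 3 remaining characters creates one node.

3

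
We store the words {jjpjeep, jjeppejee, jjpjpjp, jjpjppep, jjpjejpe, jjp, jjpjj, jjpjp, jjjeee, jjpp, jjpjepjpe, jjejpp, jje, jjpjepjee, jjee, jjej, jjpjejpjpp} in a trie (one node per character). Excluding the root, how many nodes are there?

42

For each word, the new-node count is its length minus the longest prefix already in the trie:
  "jjpjeep" → 7 new (j, j, p, j, e, e, p)
  "jjeppejee" → prefix "jj" already present; 7 new (e, p, p, e, j, e, e)
  "jjpjpjp" → prefix "jjpj" already present; 3 new (p, j, p)
  "jjpjppep" → prefix "jjpjp" already present; 3 new (p, e, p)
  "jjpjejpe" → prefix "jjpje" already present; 3 new (j, p, e)
  "jjp" → prefix "jjp" already present; 0 new (none)
  "jjpjj" → prefix "jjpj" already present; 1 new (j)
  "jjpjp" → prefix "jjpjp" already present; 0 new (none)
  "jjjeee" → prefix "jj" already present; 4 new (j, e, e, e)
  "jjpp" → prefix "jjp" already present; 1 new (p)
  "jjpjepjpe" → prefix "jjpje" already present; 4 new (p, j, p, e)
  "jjejpp" → prefix "jje" already present; 3 new (j, p, p)
  "jje" → prefix "jje" already present; 0 new (none)
  "jjpjepjee" → prefix "jjpjepj" already present; 2 new (e, e)
  "jjee" → prefix "jje" already present; 1 new (e)
  "jjej" → prefix "jjej" already present; 0 new (none)
  "jjpjejpjpp" → prefix "jjpjejp" already present; 3 new (j, p, p)
Total nodes = 7 + 7 + 3 + 3 + 3 + 0 + 1 + 0 + 4 + 1 + 4 + 3 + 0 + 2 + 1 + 0 + 3 = 42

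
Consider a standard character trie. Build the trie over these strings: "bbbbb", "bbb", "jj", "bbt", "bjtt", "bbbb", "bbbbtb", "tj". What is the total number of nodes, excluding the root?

15

Trace insertions, counting only characters that open a new branch:
  "bbbbb" → 5 new (b, b, b, b, b)
  "bbb" → prefix "bbb" already present; 0 new (none)
  "jj" → 2 new (j, j)
  "bbt" → prefix "bb" already present; 1 new (t)
  "bjtt" → prefix "b" already present; 3 new (j, t, t)
  "bbbb" → prefix "bbbb" already present; 0 new (none)
  "bbbbtb" → prefix "bbbb" already present; 2 new (t, b)
  "tj" → 2 new (t, j)
Total nodes = 5 + 0 + 2 + 1 + 3 + 0 + 2 + 2 = 15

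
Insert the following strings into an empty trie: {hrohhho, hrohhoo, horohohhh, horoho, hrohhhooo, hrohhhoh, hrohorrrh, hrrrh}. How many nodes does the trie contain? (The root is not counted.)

28

For each word, the new-node count is its length minus the longest prefix already in the trie:
  "hrohhho" → 7 new (h, r, o, h, h, h, o)
  "hrohhoo" → prefix "hrohh" already present; 2 new (o, o)
  "horohohhh" → prefix "h" already present; 8 new (o, r, o, h, o, h, h, h)
  "horoho" → prefix "horoho" already present; 0 new (none)
  "hrohhhooo" → prefix "hrohhho" already present; 2 new (o, o)
  "hrohhhoh" → prefix "hrohhho" already present; 1 new (h)
  "hrohorrrh" → prefix "hroh" already present; 5 new (o, r, r, r, h)
  "hrrrh" → prefix "hr" already present; 3 new (r, r, h)
Total nodes = 7 + 2 + 8 + 0 + 2 + 1 + 5 + 3 = 28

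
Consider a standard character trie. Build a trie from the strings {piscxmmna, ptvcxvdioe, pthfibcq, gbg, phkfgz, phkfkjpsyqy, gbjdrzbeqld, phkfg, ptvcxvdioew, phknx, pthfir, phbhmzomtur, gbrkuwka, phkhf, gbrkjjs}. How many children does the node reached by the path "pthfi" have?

Walk "pthfi" from the root, arriving at one node.
Distinct next characters after "pthfi": b, r.
That node has 2 child edges.

2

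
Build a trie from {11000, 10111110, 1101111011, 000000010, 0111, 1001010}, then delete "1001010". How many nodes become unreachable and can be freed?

5

Walk "1001010" from the leaf back toward the root, removing each node that no remaining word uses.
The suffix "01010" (5 nodes) is used only by "1001010"; the node for "10" still has the child "1", so pruning stops there.
Nodes removed: 5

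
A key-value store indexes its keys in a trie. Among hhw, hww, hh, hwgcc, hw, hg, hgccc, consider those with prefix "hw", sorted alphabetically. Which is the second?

hwgcc

Words with prefix "hw", in lexicographic order: "hw", "hwgcc", "hww"
The 2nd is hwgcc.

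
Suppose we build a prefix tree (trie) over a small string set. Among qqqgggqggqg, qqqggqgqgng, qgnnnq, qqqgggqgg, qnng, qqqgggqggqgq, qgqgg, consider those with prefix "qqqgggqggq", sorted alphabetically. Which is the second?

Filter for "qqqgggqggq…" and sort: "qqqgggqggqg", "qqqgggqggqgq"
Position 2: qqqgggqggqgq

qqqgggqggqgq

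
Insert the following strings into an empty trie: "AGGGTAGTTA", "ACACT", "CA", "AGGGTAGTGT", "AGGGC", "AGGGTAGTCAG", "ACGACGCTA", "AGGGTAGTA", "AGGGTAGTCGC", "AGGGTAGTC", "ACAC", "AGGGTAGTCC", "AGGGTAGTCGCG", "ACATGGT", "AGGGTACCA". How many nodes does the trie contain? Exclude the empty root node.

Count nodes per top-level branch (shared prefixes stored once):
  'A'-branch (ACAC, ACACT, ACATGGT, ACGACGCTA, AGGGC, AGGGTACCA, AGGGTAGTA, AGGGTAGTC, AGGGTAGTCAG, AGGGTAGTCC, AGGGTAGTCGC, AGGGTAGTCGCG, AGGGTAGTGT, AGGGTAGTTA): 39 nodes
  'C'-branch (CA): 2 nodes
Sum: 41

41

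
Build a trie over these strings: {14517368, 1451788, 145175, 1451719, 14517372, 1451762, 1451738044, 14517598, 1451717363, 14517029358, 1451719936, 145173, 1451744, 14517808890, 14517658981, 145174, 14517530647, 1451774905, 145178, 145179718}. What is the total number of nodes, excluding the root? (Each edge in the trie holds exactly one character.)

Trace insertions, counting only characters that open a new branch:
  "14517368" → 8 new (1, 4, 5, 1, 7, 3, 6, 8)
  "1451788" → prefix "14517" already present; 2 new (8, 8)
  "145175" → prefix "14517" already present; 1 new (5)
  "1451719" → prefix "14517" already present; 2 new (1, 9)
  "14517372" → prefix "145173" already present; 2 new (7, 2)
  "1451762" → prefix "14517" already present; 2 new (6, 2)
  "1451738044" → prefix "145173" already present; 4 new (8, 0, 4, 4)
  "14517598" → prefix "145175" already present; 2 new (9, 8)
  "1451717363" → prefix "145171" already present; 4 new (7, 3, 6, 3)
  "14517029358" → prefix "14517" already present; 6 new (0, 2, 9, 3, 5, 8)
  "1451719936" → prefix "1451719" already present; 3 new (9, 3, 6)
  "145173" → prefix "145173" already present; 0 new (none)
  "1451744" → prefix "14517" already present; 2 new (4, 4)
  "14517808890" → prefix "145178" already present; 5 new (0, 8, 8, 9, 0)
  "14517658981" → prefix "145176" already present; 5 new (5, 8, 9, 8, 1)
  "145174" → prefix "145174" already present; 0 new (none)
  "14517530647" → prefix "145175" already present; 5 new (3, 0, 6, 4, 7)
  "1451774905" → prefix "14517" already present; 5 new (7, 4, 9, 0, 5)
  "145178" → prefix "145178" already present; 0 new (none)
  "145179718" → prefix "14517" already present; 4 new (9, 7, 1, 8)
Total nodes = 8 + 2 + 1 + 2 + 2 + 2 + 4 + 2 + 4 + 6 + 3 + 0 + 2 + 5 + 5 + 0 + 5 + 5 + 0 + 4 = 62

62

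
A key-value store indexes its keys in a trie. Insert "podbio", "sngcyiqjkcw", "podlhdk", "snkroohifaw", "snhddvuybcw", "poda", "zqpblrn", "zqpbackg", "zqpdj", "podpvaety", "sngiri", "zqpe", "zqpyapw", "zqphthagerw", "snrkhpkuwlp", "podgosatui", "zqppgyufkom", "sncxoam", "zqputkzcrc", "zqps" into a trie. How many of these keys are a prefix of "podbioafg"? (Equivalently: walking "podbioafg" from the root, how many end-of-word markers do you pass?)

Walk "podbioafg" from the root; an end-of-word marker is hit whenever a stored word is a prefix of "podbioafg".
Prefixes of the query that are stored words: "podbio"
Count: 1

1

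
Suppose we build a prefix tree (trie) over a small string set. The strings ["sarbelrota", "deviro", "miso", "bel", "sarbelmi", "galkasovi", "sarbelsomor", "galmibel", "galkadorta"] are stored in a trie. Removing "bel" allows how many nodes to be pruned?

3

A node on "bel"'s path can go only if nothing else ends at it or branches off below it.
No other word shares any prefix with "bel", so all 3 of its nodes go.
Nodes removed: 3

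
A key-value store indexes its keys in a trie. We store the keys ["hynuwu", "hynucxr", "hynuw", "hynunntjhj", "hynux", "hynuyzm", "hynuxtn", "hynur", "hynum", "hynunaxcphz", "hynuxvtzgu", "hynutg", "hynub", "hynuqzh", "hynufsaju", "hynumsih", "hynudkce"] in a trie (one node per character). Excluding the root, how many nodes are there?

52

For each word, the new-node count is its length minus the longest prefix already in the trie:
  "hynuwu" → 6 new (h, y, n, u, w, u)
  "hynucxr" → prefix "hynu" already present; 3 new (c, x, r)
  "hynuw" → prefix "hynuw" already present; 0 new (none)
  "hynunntjhj" → prefix "hynu" already present; 6 new (n, n, t, j, h, j)
  "hynux" → prefix "hynu" already present; 1 new (x)
  "hynuyzm" → prefix "hynu" already present; 3 new (y, z, m)
  "hynuxtn" → prefix "hynux" already present; 2 new (t, n)
  "hynur" → prefix "hynu" already present; 1 new (r)
  "hynum" → prefix "hynu" already present; 1 new (m)
  "hynunaxcphz" → prefix "hynun" already present; 6 new (a, x, c, p, h, z)
  "hynuxvtzgu" → prefix "hynux" already present; 5 new (v, t, z, g, u)
  "hynutg" → prefix "hynu" already present; 2 new (t, g)
  "hynub" → prefix "hynu" already present; 1 new (b)
  "hynuqzh" → prefix "hynu" already present; 3 new (q, z, h)
  "hynufsaju" → prefix "hynu" already present; 5 new (f, s, a, j, u)
  "hynumsih" → prefix "hynum" already present; 3 new (s, i, h)
  "hynudkce" → prefix "hynu" already present; 4 new (d, k, c, e)
Total nodes = 6 + 3 + 0 + 6 + 1 + 3 + 2 + 1 + 1 + 6 + 5 + 2 + 1 + 3 + 5 + 3 + 4 = 52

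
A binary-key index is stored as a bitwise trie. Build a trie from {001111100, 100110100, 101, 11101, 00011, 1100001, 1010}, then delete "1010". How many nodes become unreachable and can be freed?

After clearing the end-marker at "1010", prune upward until reaching a node still needed by another word.
The suffix "0" (1 node) is used only by "1010"; "101" is itself a stored word, so pruning stops there.
Nodes removed: 1

1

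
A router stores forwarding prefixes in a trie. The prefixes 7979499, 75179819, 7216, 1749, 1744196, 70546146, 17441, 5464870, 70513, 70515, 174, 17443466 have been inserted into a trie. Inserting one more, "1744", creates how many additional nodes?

0

"1744" is already a full path in the trie; only an end-marker is added.
No new nodes are needed: 0.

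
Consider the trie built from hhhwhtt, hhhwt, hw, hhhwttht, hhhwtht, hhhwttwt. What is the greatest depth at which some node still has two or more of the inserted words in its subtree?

6

Equivalently: take the maximum, over all pairs, of their longest common prefix length.
"hhhwttht" and "hhhwttwt" agree on "hhhwtt" (6 characters) before diverging; nothing deeper is shared.
Longest shared-prefix length: 6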